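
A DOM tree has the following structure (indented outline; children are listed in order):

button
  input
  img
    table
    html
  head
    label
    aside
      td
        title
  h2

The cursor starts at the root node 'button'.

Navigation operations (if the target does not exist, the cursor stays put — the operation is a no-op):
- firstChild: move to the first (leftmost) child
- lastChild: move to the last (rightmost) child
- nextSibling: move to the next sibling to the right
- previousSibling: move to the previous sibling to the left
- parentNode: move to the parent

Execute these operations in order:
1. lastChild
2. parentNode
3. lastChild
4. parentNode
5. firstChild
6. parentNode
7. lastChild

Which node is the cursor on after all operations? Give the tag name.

After 1 (lastChild): h2
After 2 (parentNode): button
After 3 (lastChild): h2
After 4 (parentNode): button
After 5 (firstChild): input
After 6 (parentNode): button
After 7 (lastChild): h2

Answer: h2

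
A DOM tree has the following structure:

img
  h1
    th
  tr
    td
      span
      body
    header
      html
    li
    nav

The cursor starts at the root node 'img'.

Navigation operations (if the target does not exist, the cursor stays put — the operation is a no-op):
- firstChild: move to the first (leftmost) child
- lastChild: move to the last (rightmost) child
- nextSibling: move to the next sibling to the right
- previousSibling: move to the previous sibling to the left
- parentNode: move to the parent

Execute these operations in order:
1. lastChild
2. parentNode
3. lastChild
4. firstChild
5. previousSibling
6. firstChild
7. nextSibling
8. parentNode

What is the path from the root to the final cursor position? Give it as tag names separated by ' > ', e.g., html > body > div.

Answer: img > tr > td

Derivation:
After 1 (lastChild): tr
After 2 (parentNode): img
After 3 (lastChild): tr
After 4 (firstChild): td
After 5 (previousSibling): td (no-op, stayed)
After 6 (firstChild): span
After 7 (nextSibling): body
After 8 (parentNode): td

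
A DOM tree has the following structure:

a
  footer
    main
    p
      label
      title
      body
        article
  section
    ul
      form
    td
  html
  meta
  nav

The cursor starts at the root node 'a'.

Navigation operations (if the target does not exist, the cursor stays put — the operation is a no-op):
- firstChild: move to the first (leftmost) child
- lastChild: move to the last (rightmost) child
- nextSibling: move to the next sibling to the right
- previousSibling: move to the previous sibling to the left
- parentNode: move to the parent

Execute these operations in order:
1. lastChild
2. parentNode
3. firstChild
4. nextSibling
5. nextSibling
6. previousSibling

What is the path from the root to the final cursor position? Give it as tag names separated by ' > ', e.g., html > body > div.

After 1 (lastChild): nav
After 2 (parentNode): a
After 3 (firstChild): footer
After 4 (nextSibling): section
After 5 (nextSibling): html
After 6 (previousSibling): section

Answer: a > section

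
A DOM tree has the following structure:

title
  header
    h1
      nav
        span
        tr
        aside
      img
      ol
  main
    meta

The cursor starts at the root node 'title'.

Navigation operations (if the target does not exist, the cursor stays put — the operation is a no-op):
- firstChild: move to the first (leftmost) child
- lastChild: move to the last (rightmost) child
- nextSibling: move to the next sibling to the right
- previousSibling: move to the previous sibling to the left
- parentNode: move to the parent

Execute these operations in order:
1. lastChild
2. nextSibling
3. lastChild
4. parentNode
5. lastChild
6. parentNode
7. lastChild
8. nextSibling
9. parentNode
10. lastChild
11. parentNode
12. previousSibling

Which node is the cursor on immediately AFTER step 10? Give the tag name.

Answer: meta

Derivation:
After 1 (lastChild): main
After 2 (nextSibling): main (no-op, stayed)
After 3 (lastChild): meta
After 4 (parentNode): main
After 5 (lastChild): meta
After 6 (parentNode): main
After 7 (lastChild): meta
After 8 (nextSibling): meta (no-op, stayed)
After 9 (parentNode): main
After 10 (lastChild): meta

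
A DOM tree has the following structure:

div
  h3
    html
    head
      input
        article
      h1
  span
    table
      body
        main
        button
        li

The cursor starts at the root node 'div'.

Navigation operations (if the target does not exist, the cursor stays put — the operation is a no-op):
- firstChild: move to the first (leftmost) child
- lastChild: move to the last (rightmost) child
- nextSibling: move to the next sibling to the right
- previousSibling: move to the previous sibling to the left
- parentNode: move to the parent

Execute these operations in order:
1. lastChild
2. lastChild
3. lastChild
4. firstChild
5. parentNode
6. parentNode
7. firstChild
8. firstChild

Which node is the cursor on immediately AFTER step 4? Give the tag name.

Answer: main

Derivation:
After 1 (lastChild): span
After 2 (lastChild): table
After 3 (lastChild): body
After 4 (firstChild): main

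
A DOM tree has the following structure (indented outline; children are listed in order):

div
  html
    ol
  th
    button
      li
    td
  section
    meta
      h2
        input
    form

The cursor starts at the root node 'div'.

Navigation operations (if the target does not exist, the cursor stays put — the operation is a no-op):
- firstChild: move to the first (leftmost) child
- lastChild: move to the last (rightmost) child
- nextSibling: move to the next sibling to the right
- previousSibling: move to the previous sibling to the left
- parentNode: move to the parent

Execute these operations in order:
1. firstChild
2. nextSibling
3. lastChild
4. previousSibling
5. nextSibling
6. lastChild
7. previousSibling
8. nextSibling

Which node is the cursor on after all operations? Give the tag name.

After 1 (firstChild): html
After 2 (nextSibling): th
After 3 (lastChild): td
After 4 (previousSibling): button
After 5 (nextSibling): td
After 6 (lastChild): td (no-op, stayed)
After 7 (previousSibling): button
After 8 (nextSibling): td

Answer: td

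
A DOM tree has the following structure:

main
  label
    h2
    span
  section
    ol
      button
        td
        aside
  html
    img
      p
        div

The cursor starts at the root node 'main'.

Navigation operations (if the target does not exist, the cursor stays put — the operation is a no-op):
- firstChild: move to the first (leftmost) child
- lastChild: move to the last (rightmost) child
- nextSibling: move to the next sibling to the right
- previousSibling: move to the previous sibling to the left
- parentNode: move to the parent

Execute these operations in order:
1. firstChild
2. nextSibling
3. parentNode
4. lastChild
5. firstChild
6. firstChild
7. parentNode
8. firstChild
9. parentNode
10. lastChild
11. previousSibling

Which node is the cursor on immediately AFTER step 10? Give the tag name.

After 1 (firstChild): label
After 2 (nextSibling): section
After 3 (parentNode): main
After 4 (lastChild): html
After 5 (firstChild): img
After 6 (firstChild): p
After 7 (parentNode): img
After 8 (firstChild): p
After 9 (parentNode): img
After 10 (lastChild): p

Answer: p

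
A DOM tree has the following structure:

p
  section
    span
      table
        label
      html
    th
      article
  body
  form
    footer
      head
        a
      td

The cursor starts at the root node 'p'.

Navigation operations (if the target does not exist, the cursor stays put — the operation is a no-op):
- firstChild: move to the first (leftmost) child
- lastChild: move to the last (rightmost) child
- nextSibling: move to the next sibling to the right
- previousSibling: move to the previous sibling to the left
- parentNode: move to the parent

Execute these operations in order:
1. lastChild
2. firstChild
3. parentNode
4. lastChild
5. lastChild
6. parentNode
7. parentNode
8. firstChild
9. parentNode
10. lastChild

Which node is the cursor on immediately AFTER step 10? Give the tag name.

After 1 (lastChild): form
After 2 (firstChild): footer
After 3 (parentNode): form
After 4 (lastChild): footer
After 5 (lastChild): td
After 6 (parentNode): footer
After 7 (parentNode): form
After 8 (firstChild): footer
After 9 (parentNode): form
After 10 (lastChild): footer

Answer: footer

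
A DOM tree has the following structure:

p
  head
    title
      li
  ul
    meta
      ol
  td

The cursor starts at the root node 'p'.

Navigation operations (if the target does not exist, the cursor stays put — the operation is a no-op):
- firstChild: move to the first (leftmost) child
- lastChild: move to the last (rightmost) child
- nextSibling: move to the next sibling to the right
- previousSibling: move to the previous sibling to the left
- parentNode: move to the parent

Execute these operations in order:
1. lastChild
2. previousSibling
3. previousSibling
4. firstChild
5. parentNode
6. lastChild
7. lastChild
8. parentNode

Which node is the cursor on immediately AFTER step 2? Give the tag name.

After 1 (lastChild): td
After 2 (previousSibling): ul

Answer: ul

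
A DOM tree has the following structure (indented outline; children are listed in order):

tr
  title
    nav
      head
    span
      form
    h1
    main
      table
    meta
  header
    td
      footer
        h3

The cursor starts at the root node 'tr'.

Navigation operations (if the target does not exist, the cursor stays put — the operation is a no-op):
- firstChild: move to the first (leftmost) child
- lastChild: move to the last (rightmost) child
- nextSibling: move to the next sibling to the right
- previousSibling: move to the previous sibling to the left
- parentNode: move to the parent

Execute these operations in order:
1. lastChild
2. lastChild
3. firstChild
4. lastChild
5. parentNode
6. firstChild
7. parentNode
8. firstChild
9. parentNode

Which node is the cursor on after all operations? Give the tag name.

Answer: footer

Derivation:
After 1 (lastChild): header
After 2 (lastChild): td
After 3 (firstChild): footer
After 4 (lastChild): h3
After 5 (parentNode): footer
After 6 (firstChild): h3
After 7 (parentNode): footer
After 8 (firstChild): h3
After 9 (parentNode): footer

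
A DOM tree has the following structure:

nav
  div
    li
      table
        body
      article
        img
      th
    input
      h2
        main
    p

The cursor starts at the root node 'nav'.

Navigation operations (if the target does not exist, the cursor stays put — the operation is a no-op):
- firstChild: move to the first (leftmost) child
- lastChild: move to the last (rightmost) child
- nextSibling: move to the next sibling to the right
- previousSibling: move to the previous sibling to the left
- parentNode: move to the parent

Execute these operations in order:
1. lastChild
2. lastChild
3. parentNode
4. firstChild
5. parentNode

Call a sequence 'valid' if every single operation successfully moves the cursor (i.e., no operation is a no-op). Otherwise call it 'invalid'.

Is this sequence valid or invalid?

Answer: valid

Derivation:
After 1 (lastChild): div
After 2 (lastChild): p
After 3 (parentNode): div
After 4 (firstChild): li
After 5 (parentNode): div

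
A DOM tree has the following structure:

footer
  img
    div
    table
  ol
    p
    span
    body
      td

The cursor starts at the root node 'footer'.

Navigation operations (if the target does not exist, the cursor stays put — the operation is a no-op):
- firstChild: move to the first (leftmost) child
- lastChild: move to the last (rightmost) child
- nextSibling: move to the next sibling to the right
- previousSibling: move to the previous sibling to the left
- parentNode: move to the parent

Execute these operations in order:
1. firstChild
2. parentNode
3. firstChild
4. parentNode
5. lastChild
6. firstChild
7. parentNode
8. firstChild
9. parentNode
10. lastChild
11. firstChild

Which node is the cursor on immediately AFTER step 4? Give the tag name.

After 1 (firstChild): img
After 2 (parentNode): footer
After 3 (firstChild): img
After 4 (parentNode): footer

Answer: footer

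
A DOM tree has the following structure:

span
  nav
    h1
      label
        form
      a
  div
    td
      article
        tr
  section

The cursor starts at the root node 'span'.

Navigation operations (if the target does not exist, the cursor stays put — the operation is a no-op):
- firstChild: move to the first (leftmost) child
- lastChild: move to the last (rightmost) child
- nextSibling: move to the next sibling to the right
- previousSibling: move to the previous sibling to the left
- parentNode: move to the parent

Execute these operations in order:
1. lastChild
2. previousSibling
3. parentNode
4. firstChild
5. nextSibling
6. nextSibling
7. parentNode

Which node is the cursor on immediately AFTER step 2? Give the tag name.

Answer: div

Derivation:
After 1 (lastChild): section
After 2 (previousSibling): div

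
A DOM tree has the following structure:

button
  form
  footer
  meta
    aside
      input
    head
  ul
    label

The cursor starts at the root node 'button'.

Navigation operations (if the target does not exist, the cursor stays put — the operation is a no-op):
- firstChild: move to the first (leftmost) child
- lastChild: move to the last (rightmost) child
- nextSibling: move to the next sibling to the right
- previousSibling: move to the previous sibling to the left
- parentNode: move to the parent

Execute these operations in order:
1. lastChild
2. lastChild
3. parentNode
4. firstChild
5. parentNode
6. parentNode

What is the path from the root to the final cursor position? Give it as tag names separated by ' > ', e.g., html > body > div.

After 1 (lastChild): ul
After 2 (lastChild): label
After 3 (parentNode): ul
After 4 (firstChild): label
After 5 (parentNode): ul
After 6 (parentNode): button

Answer: button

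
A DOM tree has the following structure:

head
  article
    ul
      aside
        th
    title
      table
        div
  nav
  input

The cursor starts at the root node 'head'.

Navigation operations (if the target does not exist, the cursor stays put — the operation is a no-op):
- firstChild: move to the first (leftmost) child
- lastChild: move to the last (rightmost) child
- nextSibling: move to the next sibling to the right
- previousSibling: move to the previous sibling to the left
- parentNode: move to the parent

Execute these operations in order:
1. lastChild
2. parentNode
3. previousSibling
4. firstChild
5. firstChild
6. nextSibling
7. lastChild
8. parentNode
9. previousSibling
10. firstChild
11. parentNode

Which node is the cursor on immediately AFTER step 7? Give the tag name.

Answer: table

Derivation:
After 1 (lastChild): input
After 2 (parentNode): head
After 3 (previousSibling): head (no-op, stayed)
After 4 (firstChild): article
After 5 (firstChild): ul
After 6 (nextSibling): title
After 7 (lastChild): table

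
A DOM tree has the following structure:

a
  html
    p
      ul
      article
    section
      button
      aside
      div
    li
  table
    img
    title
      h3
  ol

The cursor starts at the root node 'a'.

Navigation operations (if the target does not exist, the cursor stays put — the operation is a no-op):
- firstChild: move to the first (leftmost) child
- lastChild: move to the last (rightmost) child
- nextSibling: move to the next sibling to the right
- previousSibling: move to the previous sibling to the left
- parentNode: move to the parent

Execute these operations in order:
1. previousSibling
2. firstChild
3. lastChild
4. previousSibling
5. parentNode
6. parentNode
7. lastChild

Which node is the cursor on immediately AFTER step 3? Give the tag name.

After 1 (previousSibling): a (no-op, stayed)
After 2 (firstChild): html
After 3 (lastChild): li

Answer: li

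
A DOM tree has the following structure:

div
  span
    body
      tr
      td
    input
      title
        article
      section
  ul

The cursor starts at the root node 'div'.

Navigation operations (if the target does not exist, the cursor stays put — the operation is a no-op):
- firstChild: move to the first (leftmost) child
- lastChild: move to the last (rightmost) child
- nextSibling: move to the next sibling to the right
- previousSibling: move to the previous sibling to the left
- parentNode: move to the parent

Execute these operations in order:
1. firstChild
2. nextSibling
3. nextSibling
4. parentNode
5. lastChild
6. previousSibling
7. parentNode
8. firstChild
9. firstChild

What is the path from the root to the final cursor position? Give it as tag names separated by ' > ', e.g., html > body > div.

Answer: div > span > body

Derivation:
After 1 (firstChild): span
After 2 (nextSibling): ul
After 3 (nextSibling): ul (no-op, stayed)
After 4 (parentNode): div
After 5 (lastChild): ul
After 6 (previousSibling): span
After 7 (parentNode): div
After 8 (firstChild): span
After 9 (firstChild): body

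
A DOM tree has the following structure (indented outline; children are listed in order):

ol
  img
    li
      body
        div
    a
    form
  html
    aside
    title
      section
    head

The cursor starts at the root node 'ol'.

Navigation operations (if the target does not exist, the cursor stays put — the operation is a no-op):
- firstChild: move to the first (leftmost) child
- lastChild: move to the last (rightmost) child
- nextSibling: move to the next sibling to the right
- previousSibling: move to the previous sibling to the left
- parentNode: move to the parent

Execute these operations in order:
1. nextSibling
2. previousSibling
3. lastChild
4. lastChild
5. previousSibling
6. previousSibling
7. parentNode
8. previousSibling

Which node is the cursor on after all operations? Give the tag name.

Answer: img

Derivation:
After 1 (nextSibling): ol (no-op, stayed)
After 2 (previousSibling): ol (no-op, stayed)
After 3 (lastChild): html
After 4 (lastChild): head
After 5 (previousSibling): title
After 6 (previousSibling): aside
After 7 (parentNode): html
After 8 (previousSibling): img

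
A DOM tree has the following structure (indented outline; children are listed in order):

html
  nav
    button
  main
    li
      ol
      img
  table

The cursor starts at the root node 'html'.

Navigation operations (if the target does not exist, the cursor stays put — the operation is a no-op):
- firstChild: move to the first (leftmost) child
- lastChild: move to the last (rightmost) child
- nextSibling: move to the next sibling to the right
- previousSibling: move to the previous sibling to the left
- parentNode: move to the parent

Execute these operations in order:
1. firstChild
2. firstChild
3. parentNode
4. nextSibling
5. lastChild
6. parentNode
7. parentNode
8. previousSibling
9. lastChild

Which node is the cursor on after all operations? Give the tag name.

After 1 (firstChild): nav
After 2 (firstChild): button
After 3 (parentNode): nav
After 4 (nextSibling): main
After 5 (lastChild): li
After 6 (parentNode): main
After 7 (parentNode): html
After 8 (previousSibling): html (no-op, stayed)
After 9 (lastChild): table

Answer: table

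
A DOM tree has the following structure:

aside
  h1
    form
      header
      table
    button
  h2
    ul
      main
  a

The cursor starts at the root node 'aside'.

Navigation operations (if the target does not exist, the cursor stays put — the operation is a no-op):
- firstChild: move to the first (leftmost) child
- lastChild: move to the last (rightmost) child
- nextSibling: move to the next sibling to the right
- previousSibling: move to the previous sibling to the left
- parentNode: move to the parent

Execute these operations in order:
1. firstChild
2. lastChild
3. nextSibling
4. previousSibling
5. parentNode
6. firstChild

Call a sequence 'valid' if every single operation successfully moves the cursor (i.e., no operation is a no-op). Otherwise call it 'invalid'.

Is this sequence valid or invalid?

After 1 (firstChild): h1
After 2 (lastChild): button
After 3 (nextSibling): button (no-op, stayed)
After 4 (previousSibling): form
After 5 (parentNode): h1
After 6 (firstChild): form

Answer: invalid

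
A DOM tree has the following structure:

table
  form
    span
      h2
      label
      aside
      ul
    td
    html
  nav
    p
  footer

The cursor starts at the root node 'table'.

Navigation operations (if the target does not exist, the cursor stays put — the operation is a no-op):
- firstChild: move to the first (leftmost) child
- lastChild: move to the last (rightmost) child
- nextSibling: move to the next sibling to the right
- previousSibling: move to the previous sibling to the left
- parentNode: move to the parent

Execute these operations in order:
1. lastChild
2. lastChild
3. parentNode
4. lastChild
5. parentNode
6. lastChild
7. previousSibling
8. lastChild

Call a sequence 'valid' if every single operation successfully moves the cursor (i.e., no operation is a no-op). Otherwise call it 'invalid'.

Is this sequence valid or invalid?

After 1 (lastChild): footer
After 2 (lastChild): footer (no-op, stayed)
After 3 (parentNode): table
After 4 (lastChild): footer
After 5 (parentNode): table
After 6 (lastChild): footer
After 7 (previousSibling): nav
After 8 (lastChild): p

Answer: invalid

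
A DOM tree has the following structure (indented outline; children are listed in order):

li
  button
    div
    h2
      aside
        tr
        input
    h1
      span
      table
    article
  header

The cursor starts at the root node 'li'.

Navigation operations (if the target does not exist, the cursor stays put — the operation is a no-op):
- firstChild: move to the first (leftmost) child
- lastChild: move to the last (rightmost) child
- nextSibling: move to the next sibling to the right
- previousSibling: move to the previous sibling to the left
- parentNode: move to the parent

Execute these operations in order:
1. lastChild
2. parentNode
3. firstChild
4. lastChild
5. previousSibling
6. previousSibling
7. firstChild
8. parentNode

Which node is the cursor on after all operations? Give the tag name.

Answer: h2

Derivation:
After 1 (lastChild): header
After 2 (parentNode): li
After 3 (firstChild): button
After 4 (lastChild): article
After 5 (previousSibling): h1
After 6 (previousSibling): h2
After 7 (firstChild): aside
After 8 (parentNode): h2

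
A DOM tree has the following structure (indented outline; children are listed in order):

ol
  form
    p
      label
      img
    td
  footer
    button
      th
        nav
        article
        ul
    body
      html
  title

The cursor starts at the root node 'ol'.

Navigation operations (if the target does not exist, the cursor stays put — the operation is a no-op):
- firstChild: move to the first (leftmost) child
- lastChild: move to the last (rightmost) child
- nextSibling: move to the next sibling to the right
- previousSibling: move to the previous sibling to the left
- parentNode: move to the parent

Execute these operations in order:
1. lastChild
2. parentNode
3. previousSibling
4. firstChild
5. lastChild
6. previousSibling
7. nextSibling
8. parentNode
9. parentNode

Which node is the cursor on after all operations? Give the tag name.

After 1 (lastChild): title
After 2 (parentNode): ol
After 3 (previousSibling): ol (no-op, stayed)
After 4 (firstChild): form
After 5 (lastChild): td
After 6 (previousSibling): p
After 7 (nextSibling): td
After 8 (parentNode): form
After 9 (parentNode): ol

Answer: ol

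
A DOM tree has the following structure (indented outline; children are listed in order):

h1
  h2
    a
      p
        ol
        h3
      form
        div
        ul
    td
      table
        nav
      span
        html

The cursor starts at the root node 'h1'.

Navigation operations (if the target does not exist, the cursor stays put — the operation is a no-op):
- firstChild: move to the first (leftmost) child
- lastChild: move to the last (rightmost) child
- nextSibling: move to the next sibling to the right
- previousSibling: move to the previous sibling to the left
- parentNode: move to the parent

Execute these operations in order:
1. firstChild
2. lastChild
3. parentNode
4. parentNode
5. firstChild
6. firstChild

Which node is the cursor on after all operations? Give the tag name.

Answer: a

Derivation:
After 1 (firstChild): h2
After 2 (lastChild): td
After 3 (parentNode): h2
After 4 (parentNode): h1
After 5 (firstChild): h2
After 6 (firstChild): a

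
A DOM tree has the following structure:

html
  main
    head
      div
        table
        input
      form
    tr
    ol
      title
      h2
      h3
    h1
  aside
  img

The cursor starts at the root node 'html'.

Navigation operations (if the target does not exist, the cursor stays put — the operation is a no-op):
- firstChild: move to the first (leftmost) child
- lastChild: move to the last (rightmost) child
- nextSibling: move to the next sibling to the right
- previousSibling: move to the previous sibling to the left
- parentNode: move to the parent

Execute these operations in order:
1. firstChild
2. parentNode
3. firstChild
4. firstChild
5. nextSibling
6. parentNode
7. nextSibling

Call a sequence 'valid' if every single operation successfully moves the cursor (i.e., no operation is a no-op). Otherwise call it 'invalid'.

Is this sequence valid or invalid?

Answer: valid

Derivation:
After 1 (firstChild): main
After 2 (parentNode): html
After 3 (firstChild): main
After 4 (firstChild): head
After 5 (nextSibling): tr
After 6 (parentNode): main
After 7 (nextSibling): aside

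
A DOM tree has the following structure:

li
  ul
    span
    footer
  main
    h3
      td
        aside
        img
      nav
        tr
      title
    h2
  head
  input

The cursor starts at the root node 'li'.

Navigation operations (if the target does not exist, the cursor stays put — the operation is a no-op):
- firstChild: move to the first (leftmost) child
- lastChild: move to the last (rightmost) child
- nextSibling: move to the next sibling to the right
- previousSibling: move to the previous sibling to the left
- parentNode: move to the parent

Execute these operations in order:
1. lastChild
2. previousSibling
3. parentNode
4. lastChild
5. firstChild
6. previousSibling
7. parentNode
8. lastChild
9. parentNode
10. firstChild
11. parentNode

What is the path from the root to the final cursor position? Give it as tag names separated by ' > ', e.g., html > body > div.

Answer: li

Derivation:
After 1 (lastChild): input
After 2 (previousSibling): head
After 3 (parentNode): li
After 4 (lastChild): input
After 5 (firstChild): input (no-op, stayed)
After 6 (previousSibling): head
After 7 (parentNode): li
After 8 (lastChild): input
After 9 (parentNode): li
After 10 (firstChild): ul
After 11 (parentNode): li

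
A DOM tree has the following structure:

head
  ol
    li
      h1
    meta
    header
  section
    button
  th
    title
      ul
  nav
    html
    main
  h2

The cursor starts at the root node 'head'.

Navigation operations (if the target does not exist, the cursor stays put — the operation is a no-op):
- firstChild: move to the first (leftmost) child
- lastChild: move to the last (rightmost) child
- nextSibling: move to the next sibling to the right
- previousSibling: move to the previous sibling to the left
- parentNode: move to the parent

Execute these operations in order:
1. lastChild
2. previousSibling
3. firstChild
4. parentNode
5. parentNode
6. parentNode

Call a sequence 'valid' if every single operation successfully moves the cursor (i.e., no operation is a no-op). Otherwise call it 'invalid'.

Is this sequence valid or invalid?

Answer: invalid

Derivation:
After 1 (lastChild): h2
After 2 (previousSibling): nav
After 3 (firstChild): html
After 4 (parentNode): nav
After 5 (parentNode): head
After 6 (parentNode): head (no-op, stayed)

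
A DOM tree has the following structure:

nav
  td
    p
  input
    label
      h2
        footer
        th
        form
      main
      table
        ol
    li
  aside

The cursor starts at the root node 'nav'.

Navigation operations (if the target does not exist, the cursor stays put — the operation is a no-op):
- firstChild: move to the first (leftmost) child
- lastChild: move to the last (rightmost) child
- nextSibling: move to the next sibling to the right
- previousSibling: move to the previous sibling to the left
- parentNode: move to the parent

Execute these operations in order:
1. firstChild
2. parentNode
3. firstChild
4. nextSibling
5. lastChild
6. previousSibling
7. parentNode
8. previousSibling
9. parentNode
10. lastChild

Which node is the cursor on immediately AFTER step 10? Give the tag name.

Answer: aside

Derivation:
After 1 (firstChild): td
After 2 (parentNode): nav
After 3 (firstChild): td
After 4 (nextSibling): input
After 5 (lastChild): li
After 6 (previousSibling): label
After 7 (parentNode): input
After 8 (previousSibling): td
After 9 (parentNode): nav
After 10 (lastChild): aside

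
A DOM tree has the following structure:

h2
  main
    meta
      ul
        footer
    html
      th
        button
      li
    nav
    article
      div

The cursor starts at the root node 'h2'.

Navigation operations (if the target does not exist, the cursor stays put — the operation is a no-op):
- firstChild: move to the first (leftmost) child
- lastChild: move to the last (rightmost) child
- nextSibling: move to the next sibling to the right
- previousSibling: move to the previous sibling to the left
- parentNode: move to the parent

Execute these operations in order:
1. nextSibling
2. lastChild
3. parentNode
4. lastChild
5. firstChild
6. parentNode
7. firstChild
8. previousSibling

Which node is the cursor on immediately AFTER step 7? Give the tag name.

After 1 (nextSibling): h2 (no-op, stayed)
After 2 (lastChild): main
After 3 (parentNode): h2
After 4 (lastChild): main
After 5 (firstChild): meta
After 6 (parentNode): main
After 7 (firstChild): meta

Answer: meta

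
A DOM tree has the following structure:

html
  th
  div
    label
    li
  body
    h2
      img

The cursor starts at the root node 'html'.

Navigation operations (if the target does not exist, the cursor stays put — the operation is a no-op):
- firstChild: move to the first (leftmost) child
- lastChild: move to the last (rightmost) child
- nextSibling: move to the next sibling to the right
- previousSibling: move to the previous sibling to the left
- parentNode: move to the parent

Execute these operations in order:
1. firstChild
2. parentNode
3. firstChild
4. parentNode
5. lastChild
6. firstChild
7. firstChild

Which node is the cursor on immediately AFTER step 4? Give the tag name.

After 1 (firstChild): th
After 2 (parentNode): html
After 3 (firstChild): th
After 4 (parentNode): html

Answer: html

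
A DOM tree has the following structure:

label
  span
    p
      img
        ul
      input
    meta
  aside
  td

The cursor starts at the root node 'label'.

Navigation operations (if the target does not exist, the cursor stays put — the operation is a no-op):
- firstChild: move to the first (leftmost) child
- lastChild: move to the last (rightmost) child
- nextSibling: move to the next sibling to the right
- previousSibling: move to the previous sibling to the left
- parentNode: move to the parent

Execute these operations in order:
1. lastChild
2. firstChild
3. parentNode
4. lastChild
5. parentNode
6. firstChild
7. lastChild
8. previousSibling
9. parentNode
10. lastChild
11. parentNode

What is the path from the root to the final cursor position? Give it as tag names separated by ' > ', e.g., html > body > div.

Answer: label > span

Derivation:
After 1 (lastChild): td
After 2 (firstChild): td (no-op, stayed)
After 3 (parentNode): label
After 4 (lastChild): td
After 5 (parentNode): label
After 6 (firstChild): span
After 7 (lastChild): meta
After 8 (previousSibling): p
After 9 (parentNode): span
After 10 (lastChild): meta
After 11 (parentNode): span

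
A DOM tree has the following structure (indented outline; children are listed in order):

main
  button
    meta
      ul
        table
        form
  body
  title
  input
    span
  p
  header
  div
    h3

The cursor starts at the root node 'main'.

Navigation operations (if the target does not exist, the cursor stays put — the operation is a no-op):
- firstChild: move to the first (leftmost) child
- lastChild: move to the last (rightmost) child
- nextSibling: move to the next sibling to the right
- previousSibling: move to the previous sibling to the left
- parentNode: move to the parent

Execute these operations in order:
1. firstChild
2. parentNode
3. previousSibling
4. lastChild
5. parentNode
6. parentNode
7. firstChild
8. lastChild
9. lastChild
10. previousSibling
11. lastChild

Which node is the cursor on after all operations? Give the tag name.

Answer: form

Derivation:
After 1 (firstChild): button
After 2 (parentNode): main
After 3 (previousSibling): main (no-op, stayed)
After 4 (lastChild): div
After 5 (parentNode): main
After 6 (parentNode): main (no-op, stayed)
After 7 (firstChild): button
After 8 (lastChild): meta
After 9 (lastChild): ul
After 10 (previousSibling): ul (no-op, stayed)
After 11 (lastChild): form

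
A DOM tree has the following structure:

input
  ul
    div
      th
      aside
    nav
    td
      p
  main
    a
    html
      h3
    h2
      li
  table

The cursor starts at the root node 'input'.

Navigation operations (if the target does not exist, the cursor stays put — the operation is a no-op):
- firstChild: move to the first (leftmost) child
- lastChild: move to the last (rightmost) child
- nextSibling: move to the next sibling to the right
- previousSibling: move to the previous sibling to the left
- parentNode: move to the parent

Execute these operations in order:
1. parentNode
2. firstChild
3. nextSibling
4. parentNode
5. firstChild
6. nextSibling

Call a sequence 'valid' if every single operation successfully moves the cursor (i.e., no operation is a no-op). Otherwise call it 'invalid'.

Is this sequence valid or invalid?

After 1 (parentNode): input (no-op, stayed)
After 2 (firstChild): ul
After 3 (nextSibling): main
After 4 (parentNode): input
After 5 (firstChild): ul
After 6 (nextSibling): main

Answer: invalid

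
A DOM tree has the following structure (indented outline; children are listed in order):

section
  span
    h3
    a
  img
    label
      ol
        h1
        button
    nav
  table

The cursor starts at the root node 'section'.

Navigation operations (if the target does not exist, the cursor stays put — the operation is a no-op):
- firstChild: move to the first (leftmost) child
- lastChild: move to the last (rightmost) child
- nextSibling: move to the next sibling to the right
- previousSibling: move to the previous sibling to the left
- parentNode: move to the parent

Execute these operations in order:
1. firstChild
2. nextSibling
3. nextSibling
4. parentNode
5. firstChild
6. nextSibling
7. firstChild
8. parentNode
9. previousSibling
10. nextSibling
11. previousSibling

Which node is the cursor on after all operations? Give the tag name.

After 1 (firstChild): span
After 2 (nextSibling): img
After 3 (nextSibling): table
After 4 (parentNode): section
After 5 (firstChild): span
After 6 (nextSibling): img
After 7 (firstChild): label
After 8 (parentNode): img
After 9 (previousSibling): span
After 10 (nextSibling): img
After 11 (previousSibling): span

Answer: span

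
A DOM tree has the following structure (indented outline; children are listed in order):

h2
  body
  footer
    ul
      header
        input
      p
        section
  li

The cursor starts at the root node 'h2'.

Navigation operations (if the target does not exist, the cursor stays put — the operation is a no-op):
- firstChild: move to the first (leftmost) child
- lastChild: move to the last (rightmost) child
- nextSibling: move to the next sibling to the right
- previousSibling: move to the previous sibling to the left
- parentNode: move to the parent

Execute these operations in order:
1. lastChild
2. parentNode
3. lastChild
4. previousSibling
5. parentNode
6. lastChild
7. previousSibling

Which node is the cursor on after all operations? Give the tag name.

After 1 (lastChild): li
After 2 (parentNode): h2
After 3 (lastChild): li
After 4 (previousSibling): footer
After 5 (parentNode): h2
After 6 (lastChild): li
After 7 (previousSibling): footer

Answer: footer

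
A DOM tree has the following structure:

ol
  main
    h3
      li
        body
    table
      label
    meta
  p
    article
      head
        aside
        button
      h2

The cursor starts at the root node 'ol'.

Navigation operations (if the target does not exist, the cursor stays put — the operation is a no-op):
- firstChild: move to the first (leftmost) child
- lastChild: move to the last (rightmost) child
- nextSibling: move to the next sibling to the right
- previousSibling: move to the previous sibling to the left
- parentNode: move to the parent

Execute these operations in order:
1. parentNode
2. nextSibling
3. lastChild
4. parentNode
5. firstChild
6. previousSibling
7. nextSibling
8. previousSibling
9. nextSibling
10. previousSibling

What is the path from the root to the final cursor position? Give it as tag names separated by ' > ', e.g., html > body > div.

Answer: ol > main

Derivation:
After 1 (parentNode): ol (no-op, stayed)
After 2 (nextSibling): ol (no-op, stayed)
After 3 (lastChild): p
After 4 (parentNode): ol
After 5 (firstChild): main
After 6 (previousSibling): main (no-op, stayed)
After 7 (nextSibling): p
After 8 (previousSibling): main
After 9 (nextSibling): p
After 10 (previousSibling): main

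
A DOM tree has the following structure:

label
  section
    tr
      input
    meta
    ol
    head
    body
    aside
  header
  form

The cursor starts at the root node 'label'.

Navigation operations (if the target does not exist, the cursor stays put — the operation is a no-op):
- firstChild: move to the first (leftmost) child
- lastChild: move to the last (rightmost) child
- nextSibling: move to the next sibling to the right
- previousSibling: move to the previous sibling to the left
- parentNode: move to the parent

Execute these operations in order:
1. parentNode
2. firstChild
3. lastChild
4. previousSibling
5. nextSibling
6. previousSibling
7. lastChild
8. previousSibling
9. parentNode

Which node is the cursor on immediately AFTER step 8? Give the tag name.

After 1 (parentNode): label (no-op, stayed)
After 2 (firstChild): section
After 3 (lastChild): aside
After 4 (previousSibling): body
After 5 (nextSibling): aside
After 6 (previousSibling): body
After 7 (lastChild): body (no-op, stayed)
After 8 (previousSibling): head

Answer: head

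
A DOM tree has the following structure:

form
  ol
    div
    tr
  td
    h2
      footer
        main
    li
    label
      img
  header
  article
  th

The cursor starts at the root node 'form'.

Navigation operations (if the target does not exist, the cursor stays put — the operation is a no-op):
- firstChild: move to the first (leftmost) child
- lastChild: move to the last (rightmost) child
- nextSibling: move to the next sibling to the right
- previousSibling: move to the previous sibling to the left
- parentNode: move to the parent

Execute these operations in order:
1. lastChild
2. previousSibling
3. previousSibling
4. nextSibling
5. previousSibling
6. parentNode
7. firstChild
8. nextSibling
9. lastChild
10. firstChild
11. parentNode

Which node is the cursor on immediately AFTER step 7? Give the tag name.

After 1 (lastChild): th
After 2 (previousSibling): article
After 3 (previousSibling): header
After 4 (nextSibling): article
After 5 (previousSibling): header
After 6 (parentNode): form
After 7 (firstChild): ol

Answer: ol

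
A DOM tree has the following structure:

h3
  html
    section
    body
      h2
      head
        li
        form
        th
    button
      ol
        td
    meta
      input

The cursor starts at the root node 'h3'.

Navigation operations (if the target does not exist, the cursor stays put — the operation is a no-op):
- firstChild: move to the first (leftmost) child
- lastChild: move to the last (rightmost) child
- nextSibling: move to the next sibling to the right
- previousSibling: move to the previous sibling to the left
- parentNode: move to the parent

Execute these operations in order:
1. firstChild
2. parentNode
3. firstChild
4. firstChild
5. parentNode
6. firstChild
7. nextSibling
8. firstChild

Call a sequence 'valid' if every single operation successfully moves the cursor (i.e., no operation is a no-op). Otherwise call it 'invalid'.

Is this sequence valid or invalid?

Answer: valid

Derivation:
After 1 (firstChild): html
After 2 (parentNode): h3
After 3 (firstChild): html
After 4 (firstChild): section
After 5 (parentNode): html
After 6 (firstChild): section
After 7 (nextSibling): body
After 8 (firstChild): h2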